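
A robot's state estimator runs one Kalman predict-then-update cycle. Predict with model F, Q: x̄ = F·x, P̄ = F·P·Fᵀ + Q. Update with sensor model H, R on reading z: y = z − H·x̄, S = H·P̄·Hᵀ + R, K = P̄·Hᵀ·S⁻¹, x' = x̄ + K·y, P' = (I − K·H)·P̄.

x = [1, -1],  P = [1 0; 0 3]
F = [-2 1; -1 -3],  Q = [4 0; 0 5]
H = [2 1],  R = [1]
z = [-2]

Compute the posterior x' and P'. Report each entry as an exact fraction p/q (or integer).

x̄ = F·x = [-3, 2]
P̄ = F·P·Fᵀ + Q = [11 -7; -7 33]
y = z − H·x̄ = [2]
S = H·P̄·Hᵀ + R = [50]
K = P̄·Hᵀ·S⁻¹ = [3/10; 19/50]
x' = x̄ + K·y = [-12/5, 69/25]
P' = (I − K·H)·P̄ = [13/2 -127/10; -127/10 1289/50]

x' = [-12/5, 69/25]
P' = [13/2 -127/10; -127/10 1289/50]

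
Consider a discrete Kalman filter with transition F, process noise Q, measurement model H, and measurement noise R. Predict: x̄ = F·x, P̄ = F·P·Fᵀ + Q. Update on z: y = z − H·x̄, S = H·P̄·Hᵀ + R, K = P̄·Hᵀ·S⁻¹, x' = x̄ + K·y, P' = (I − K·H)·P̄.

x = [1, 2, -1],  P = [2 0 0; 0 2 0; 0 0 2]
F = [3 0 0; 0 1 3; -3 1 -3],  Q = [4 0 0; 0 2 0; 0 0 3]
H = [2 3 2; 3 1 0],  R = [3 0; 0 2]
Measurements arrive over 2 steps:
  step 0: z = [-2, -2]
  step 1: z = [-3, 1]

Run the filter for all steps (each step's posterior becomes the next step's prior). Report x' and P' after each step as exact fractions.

step 0: x' = [361/595, -6077/1615, 46708/11305], P' = [916/595 -338/85 2552/595; -338/85 19352/1615 -21934/1615; 2552/595 -21934/1615 184531/11305]
step 1: x' = [-266708511/343557935, 1164270124/343557935, -2002636143/343557935], P' = [628668764/343557935 -1747179376/343557935 1999450672/343557935; -1747179376/343557935 5508192514/343557935 -6539561078/343557935; 1999450672/343557935 -6539561078/343557935 8086657781/343557935]

step 0: x̄ = F·x = [3, -1, 2]
step 0: P̄ = F·P·Fᵀ + Q = [22 0 -18; 0 22 -16; -18 -16 41]
step 0: y = z − H·x̄ = [-9, -10]
step 0: S = H·P̄·Hᵀ + R = [117 58; 58 222]
step 0: K = P̄·Hᵀ·S⁻¹ = [-54/595 191/595; 448/1615 43/1615; 1808/11305 -4037/11305]
step 0: x' = x̄ + K·y = [361/595, -6077/1615, 46708/11305]
step 0: P' = (I − K·H)·P̄ = [916/595 -338/85 2552/595; -338/85 19352/1615 -21934/1615; 2552/595 -21934/1615 184531/11305]
step 1: x̄ = F·x = [1083/595, 19517/2261, -40648/2261]
step 1: P̄ = F·P·Fᵀ + Q = [10624/595 3174/119 -7662/119; 3174/119 179525/2261 -365369/2261; -7662/119 -365369/2261 810106/2261]
step 1: y = z − H·x̄ = [38656/11305, -148011/11305]
step 1: S = H·P̄·Hᵀ + R = [995184/11305 -800189/11305; -800189/11305 4546119/11305]
step 1: K = P̄·Hᵀ·S⁻¹ = [4900248/343557935 69413458/343557935; -16301122/343557935 133327193/343557935; 184511224/343557935 -270604531/343557935]
step 1: x' = x̄ + K·y = [-266708511/343557935, 1164270124/343557935, -2002636143/343557935]
step 1: P' = (I − K·H)·P̄ = [628668764/343557935 -1747179376/343557935 1999450672/343557935; -1747179376/343557935 5508192514/343557935 -6539561078/343557935; 1999450672/343557935 -6539561078/343557935 8086657781/343557935]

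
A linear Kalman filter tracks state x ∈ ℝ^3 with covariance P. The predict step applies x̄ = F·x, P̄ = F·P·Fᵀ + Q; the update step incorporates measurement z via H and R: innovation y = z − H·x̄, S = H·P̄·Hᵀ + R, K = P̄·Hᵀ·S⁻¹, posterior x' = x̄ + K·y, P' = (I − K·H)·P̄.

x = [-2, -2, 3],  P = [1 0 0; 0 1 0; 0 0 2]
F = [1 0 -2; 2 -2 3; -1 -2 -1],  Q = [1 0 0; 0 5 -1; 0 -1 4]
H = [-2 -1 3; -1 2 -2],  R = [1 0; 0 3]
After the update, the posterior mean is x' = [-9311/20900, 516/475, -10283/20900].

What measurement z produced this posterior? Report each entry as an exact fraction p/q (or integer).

z = [-2, 3]

x̄ = F·x = [-8, 9, 3]
P̄ = F·P·Fᵀ + Q = [10 -10 3; -10 31 -5; 3 -5 11]
S = H·P̄·Hᵀ + R = [125 -115; -115 273]
K = P̄·Hᵀ·S⁻¹ = [-4413/20900 -923/4180; 53/475 33/95; 4711/20900 -139/4180]
x' − x̄ = [157889/20900, -3759/475, -72983/20900] = K·y
y = (KᵀK)⁻¹·Kᵀ·(x' − x̄) = [-18, -17]
z = y + H·x̄ = [-18, -17] + [16, 20] = [-2, 3]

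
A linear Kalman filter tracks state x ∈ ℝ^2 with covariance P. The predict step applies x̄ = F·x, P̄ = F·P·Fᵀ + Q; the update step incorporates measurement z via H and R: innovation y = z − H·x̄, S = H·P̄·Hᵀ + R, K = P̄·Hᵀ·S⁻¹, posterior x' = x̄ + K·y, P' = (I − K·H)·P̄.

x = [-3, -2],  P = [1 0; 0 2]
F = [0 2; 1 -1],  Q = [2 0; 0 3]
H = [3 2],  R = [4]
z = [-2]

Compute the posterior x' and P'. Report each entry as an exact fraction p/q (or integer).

x' = [-8/35, -1]
P' = [108/35 -4; -4 6]

x̄ = F·x = [-4, -1]
P̄ = F·P·Fᵀ + Q = [10 -4; -4 6]
y = z − H·x̄ = [12]
S = H·P̄·Hᵀ + R = [70]
K = P̄·Hᵀ·S⁻¹ = [11/35; 0]
x' = x̄ + K·y = [-8/35, -1]
P' = (I − K·H)·P̄ = [108/35 -4; -4 6]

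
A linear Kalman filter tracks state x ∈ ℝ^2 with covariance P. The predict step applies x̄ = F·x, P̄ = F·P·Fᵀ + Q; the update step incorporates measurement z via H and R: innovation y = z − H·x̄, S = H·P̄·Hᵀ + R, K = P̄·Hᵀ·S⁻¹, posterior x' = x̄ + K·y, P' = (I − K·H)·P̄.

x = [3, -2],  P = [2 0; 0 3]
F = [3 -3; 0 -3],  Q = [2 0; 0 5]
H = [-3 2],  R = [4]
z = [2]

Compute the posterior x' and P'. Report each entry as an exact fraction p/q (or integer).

x' = [20/11, 113/33]
P' = [1096/77 1586/77; 1586/77 7103/231]

x̄ = F·x = [15, 6]
P̄ = F·P·Fᵀ + Q = [47 27; 27 32]
y = z − H·x̄ = [35]
S = H·P̄·Hᵀ + R = [231]
K = P̄·Hᵀ·S⁻¹ = [-29/77; -17/231]
x' = x̄ + K·y = [20/11, 113/33]
P' = (I − K·H)·P̄ = [1096/77 1586/77; 1586/77 7103/231]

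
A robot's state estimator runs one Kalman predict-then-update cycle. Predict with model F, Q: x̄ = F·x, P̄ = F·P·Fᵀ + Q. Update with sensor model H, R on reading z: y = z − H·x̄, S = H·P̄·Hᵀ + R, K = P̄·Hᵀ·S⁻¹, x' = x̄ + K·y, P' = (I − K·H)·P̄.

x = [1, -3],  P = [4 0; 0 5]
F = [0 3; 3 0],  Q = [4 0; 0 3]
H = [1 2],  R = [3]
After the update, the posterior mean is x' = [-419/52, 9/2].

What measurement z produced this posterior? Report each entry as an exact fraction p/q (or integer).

z = [1]

x̄ = F·x = [-9, 3]
P̄ = F·P·Fᵀ + Q = [49 0; 0 39]
S = H·P̄·Hᵀ + R = [208]
K = P̄·Hᵀ·S⁻¹ = [49/208; 3/8]
x' − x̄ = [49/52, 3/2] = K·y
y = (KᵀK)⁻¹·Kᵀ·(x' − x̄) = [4]
z = y + H·x̄ = [4] + [-3] = [1]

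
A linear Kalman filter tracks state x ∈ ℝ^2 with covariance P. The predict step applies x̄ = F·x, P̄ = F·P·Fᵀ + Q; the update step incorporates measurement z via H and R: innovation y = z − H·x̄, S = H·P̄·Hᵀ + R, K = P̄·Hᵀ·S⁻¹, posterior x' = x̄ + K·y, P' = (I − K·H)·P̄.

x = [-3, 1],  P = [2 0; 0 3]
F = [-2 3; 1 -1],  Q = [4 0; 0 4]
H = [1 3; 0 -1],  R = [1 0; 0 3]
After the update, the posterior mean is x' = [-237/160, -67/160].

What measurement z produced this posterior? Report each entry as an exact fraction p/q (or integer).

x̄ = F·x = [9, -4]
P̄ = F·P·Fᵀ + Q = [39 -13; -13 9]
S = H·P̄·Hᵀ + R = [43 -14; -14 12]
K = P̄·Hᵀ·S⁻¹ = [91/160 559/320; 21/160 -191/320]
x' − x̄ = [-1677/160, 573/160] = K·y
y = (KᵀK)⁻¹·Kᵀ·(x' − x̄) = [0, -6]
z = y + H·x̄ = [0, -6] + [-3, 4] = [-3, -2]

z = [-3, -2]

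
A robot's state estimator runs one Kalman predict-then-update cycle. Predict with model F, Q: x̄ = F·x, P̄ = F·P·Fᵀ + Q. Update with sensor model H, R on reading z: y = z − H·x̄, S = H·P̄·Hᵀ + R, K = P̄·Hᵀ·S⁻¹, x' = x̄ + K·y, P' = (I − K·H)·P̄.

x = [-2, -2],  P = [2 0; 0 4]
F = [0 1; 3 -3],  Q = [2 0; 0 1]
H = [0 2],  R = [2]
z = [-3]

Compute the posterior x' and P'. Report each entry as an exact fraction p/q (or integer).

x' = [-62/37, -55/37]
P' = [126/37 -4/37; -4/37 55/111]

x̄ = F·x = [-2, 0]
P̄ = F·P·Fᵀ + Q = [6 -12; -12 55]
y = z − H·x̄ = [-3]
S = H·P̄·Hᵀ + R = [222]
K = P̄·Hᵀ·S⁻¹ = [-4/37; 55/111]
x' = x̄ + K·y = [-62/37, -55/37]
P' = (I − K·H)·P̄ = [126/37 -4/37; -4/37 55/111]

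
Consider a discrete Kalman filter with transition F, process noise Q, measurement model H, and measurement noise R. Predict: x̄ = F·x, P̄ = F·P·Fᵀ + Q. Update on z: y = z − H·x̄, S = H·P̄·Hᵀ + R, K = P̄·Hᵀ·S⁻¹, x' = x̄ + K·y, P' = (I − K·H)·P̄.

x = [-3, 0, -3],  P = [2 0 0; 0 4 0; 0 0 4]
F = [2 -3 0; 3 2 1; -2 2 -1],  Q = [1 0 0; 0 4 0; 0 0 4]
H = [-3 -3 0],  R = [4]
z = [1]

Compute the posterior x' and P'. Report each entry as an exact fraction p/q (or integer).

x' = [1821/571, -2082/571, 51/571]
P' = [15894/571 -15762/571 -8768/571; -15762/571 15882/571 8640/571; -8768/571 8640/571 9056/571]

x̄ = F·x = [-6, -12, 9]
P̄ = F·P·Fᵀ + Q = [45 -12 -32; -12 42 0; -32 0 32]
y = z − H·x̄ = [-53]
S = H·P̄·Hᵀ + R = [571]
K = P̄·Hᵀ·S⁻¹ = [-99/571; -90/571; 96/571]
x' = x̄ + K·y = [1821/571, -2082/571, 51/571]
P' = (I − K·H)·P̄ = [15894/571 -15762/571 -8768/571; -15762/571 15882/571 8640/571; -8768/571 8640/571 9056/571]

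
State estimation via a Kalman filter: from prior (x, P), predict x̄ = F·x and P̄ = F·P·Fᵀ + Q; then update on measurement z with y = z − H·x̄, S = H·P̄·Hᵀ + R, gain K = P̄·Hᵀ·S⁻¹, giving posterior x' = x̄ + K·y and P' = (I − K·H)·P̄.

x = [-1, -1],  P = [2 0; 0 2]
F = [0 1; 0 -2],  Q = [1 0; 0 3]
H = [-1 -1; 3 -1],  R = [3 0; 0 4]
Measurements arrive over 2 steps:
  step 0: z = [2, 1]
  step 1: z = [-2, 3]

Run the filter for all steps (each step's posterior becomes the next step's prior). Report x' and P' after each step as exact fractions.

step 0: x̄ = F·x = [-1, 2]
step 0: P̄ = F·P·Fᵀ + Q = [3 -4; -4 11]
step 0: y = z − H·x̄ = [3, 6]
step 0: S = H·P̄·Hᵀ + R = [9 10; 10 66]
step 0: K = P̄·Hᵀ·S⁻¹ = [-32/247 107/494; -116/247 -137/494]
step 0: x' = x̄ + K·y = [-22/247, -265/247]
step 0: P' = (I − K·H)·P̄ = [155/494 37/494; 37/494 659/494]
step 1: x̄ = F·x = [-265/247, 530/247]
step 1: P̄ = F·P·Fᵀ + Q = [1153/494 -659/247; -659/247 2059/247]
step 1: y = z − H·x̄ = [-229/247, 2066/247]
step 1: S = H·P̄·Hᵀ + R = [4117/494 3295/494; 3295/494 24379/494]
step 1: K = P̄·Hᵀ·S⁻¹ = [-23720/181197 38711/181197; -84340/181197 -48596/181197]
step 1: x' = x̄ + K·y = [50461/60399, 20174/60399]
step 1: P' = (I − K·H)·P̄ = [56501/181197 14659/181197; 14659/181197 238361/181197]

step 0: x' = [-22/247, -265/247], P' = [155/494 37/494; 37/494 659/494]
step 1: x' = [50461/60399, 20174/60399], P' = [56501/181197 14659/181197; 14659/181197 238361/181197]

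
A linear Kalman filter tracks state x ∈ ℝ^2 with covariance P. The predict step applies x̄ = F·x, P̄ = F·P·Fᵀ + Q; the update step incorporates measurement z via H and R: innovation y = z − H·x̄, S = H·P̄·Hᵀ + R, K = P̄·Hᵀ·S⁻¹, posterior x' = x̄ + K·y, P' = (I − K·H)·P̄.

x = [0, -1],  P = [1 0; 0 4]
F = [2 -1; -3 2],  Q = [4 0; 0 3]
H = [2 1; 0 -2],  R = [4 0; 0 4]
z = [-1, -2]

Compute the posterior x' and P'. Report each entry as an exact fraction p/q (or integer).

x̄ = F·x = [1, -2]
P̄ = F·P·Fᵀ + Q = [12 -14; -14 28]
y = z − H·x̄ = [-1, -6]
S = H·P̄·Hᵀ + R = [24 0; 0 116]
K = P̄·Hᵀ·S⁻¹ = [5/12 7/29; 0 -14/29]
x' = x̄ + K·y = [-301/348, 26/29]
P' = (I − K·H)·P̄ = [187/174 -14/29; -14/29 28/29]

x' = [-301/348, 26/29]
P' = [187/174 -14/29; -14/29 28/29]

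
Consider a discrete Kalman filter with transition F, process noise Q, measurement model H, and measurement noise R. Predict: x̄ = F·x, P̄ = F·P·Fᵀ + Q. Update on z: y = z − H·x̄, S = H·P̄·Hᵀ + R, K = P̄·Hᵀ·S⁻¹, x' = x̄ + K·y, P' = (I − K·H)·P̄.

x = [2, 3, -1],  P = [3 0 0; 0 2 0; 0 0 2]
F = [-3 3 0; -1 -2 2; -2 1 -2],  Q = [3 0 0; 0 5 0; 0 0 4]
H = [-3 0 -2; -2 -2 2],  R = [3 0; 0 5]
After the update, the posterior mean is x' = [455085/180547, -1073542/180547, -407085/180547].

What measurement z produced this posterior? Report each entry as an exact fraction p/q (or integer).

x̄ = F·x = [3, -10, 1]
P̄ = F·P·Fᵀ + Q = [48 -3 24; -3 24 -6; 24 -6 26]
S = H·P̄·Hᵀ + R = [827 94; 94 229]
K = P̄·Hᵀ·S⁻¹ = [-40020/180547 -16686/180547; 9885/180547 -46632/180547; -29900/180547 24888/180547]
x' − x̄ = [-86556/180547, 731928/180547, -587632/180547] = K·y
y = (KᵀK)⁻¹·Kᵀ·(x' − x̄) = [8, -14]
z = y + H·x̄ = [8, -14] + [-11, 16] = [-3, 2]

z = [-3, 2]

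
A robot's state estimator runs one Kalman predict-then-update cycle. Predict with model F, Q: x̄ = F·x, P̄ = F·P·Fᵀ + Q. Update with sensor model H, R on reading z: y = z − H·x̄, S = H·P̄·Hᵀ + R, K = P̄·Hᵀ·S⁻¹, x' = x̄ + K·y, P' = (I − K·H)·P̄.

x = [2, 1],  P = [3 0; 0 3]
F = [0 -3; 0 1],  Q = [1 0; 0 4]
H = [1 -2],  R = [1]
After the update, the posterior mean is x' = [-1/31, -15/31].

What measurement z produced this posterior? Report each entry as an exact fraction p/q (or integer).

x̄ = F·x = [-3, 1]
P̄ = F·P·Fᵀ + Q = [28 -9; -9 7]
S = H·P̄·Hᵀ + R = [93]
K = P̄·Hᵀ·S⁻¹ = [46/93; -23/93]
x' − x̄ = [92/31, -46/31] = K·y
y = (KᵀK)⁻¹·Kᵀ·(x' − x̄) = [6]
z = y + H·x̄ = [6] + [-5] = [1]

z = [1]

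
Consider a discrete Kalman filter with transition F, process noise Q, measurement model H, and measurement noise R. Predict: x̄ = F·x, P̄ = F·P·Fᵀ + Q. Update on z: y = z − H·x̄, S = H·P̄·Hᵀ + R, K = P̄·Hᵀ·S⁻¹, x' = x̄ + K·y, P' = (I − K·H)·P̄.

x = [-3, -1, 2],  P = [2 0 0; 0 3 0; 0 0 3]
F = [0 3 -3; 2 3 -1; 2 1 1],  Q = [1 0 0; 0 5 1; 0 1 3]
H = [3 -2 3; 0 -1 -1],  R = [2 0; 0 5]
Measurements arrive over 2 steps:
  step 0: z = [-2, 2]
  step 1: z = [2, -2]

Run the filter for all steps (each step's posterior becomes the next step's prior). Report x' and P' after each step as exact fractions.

step 0: x̄ = F·x = [-9, -11, -5]
step 0: P̄ = F·P·Fᵀ + Q = [55 36 0; 36 43 15; 0 15 17]
step 0: y = z − H·x̄ = [18, -14]
step 0: S = H·P̄·Hᵀ + R = [210 -88; -88 95]
step 0: K = P̄·Hᵀ·S⁻¹ = [5667/12206 312/6103; 1261/12206 -3142/6103; -821/12206 -2436/6103]
step 0: x' = x̄ + K·y = [-8292/6103, -11796/6103, -3800/6103]
step 0: P' = (I − K·H)·P̄ = [166763/12206 95919/12206 -99039/12206; 95919/12206 75899/12206 -44479/12206; -99039/12206 -44479/12206 68839/12206]
step 1: x̄ = F·x = [-23988/6103, -48172/6103, -32180/6103]
step 1: P̄ = F·P·Fᵀ + Q = [1057735/6103 1296552/6103 595464/6103; 1296552/6103 1647035/6103 758255/6103; 595464/6103 758255/6103 373485/6103]
step 1: y = z − H·x̄ = [84366/6103, -92558/6103]
step 1: S = H·P̄·Hᵀ + R = [5541994/6103 -4260688/6103; -4260688/6103 3567545/6103]
step 1: K = P̄·Hᵀ·S⁻¹ = [62474259/265091062 -32988120/132545531; -1324575/265091062 -90155062/132545531; 22628015/265091062 -28535484/132545531]
step 1: x' = x̄ + K·y = [411136143/132545531, 311930913/132545531, -109718221/132545531]
step 1: P' = (I − K·H)·P̄ = [1265458981/265091062 932214405/265091062 -602333205/265091062; 932214405/265091062 1100788845/265091062 -199238225/265091062; -602333205/265091062 -199238225/265091062 484593065/265091062]

step 0: x' = [-8292/6103, -11796/6103, -3800/6103], P' = [166763/12206 95919/12206 -99039/12206; 95919/12206 75899/12206 -44479/12206; -99039/12206 -44479/12206 68839/12206]
step 1: x' = [411136143/132545531, 311930913/132545531, -109718221/132545531], P' = [1265458981/265091062 932214405/265091062 -602333205/265091062; 932214405/265091062 1100788845/265091062 -199238225/265091062; -602333205/265091062 -199238225/265091062 484593065/265091062]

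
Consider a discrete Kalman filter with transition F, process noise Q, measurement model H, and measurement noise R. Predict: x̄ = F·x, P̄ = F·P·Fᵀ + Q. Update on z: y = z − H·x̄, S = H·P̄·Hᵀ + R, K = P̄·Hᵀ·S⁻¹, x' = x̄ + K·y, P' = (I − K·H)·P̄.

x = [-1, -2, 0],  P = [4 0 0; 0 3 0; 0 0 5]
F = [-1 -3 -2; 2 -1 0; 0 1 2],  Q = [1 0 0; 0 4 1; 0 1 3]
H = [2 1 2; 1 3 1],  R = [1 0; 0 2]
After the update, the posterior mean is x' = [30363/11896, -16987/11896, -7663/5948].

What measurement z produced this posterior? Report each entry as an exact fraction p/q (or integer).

z = [1, -3]

x̄ = F·x = [7, 0, -2]
P̄ = F·P·Fᵀ + Q = [52 1 -29; 1 23 -2; -29 -2 26]
S = H·P̄·Hᵀ + R = [100 102; 102 223]
K = P̄·Hᵀ·S⁻¹ = [7829/11896 -1097/5948; -2253/11896 2329/5948; -433/5948 -21/2974]
x' − x̄ = [-52909/11896, -16987/11896, 4233/5948] = K·y
y = (KᵀK)⁻¹·Kᵀ·(x' − x̄) = [-9, -8]
z = y + H·x̄ = [-9, -8] + [10, 5] = [1, -3]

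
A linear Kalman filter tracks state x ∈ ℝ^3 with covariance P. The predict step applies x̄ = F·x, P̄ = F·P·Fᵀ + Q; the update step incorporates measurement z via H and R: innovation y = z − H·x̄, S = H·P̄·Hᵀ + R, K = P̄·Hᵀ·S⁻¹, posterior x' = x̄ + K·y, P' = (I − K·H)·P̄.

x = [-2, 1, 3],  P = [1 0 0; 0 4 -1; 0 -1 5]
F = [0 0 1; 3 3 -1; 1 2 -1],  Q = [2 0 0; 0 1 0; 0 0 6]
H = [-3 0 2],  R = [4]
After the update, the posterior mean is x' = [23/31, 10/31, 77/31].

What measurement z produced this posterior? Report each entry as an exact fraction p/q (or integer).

x̄ = F·x = [3, -6, -3]
P̄ = F·P·Fᵀ + Q = [7 -8 -7; -8 57 37; -7 37 32]
S = H·P̄·Hᵀ + R = [279]
K = P̄·Hᵀ·S⁻¹ = [-35/279; 98/279; 85/279]
x' − x̄ = [-70/31, 196/31, 170/31] = K·y
y = (KᵀK)⁻¹·Kᵀ·(x' − x̄) = [18]
z = y + H·x̄ = [18] + [-15] = [3]

z = [3]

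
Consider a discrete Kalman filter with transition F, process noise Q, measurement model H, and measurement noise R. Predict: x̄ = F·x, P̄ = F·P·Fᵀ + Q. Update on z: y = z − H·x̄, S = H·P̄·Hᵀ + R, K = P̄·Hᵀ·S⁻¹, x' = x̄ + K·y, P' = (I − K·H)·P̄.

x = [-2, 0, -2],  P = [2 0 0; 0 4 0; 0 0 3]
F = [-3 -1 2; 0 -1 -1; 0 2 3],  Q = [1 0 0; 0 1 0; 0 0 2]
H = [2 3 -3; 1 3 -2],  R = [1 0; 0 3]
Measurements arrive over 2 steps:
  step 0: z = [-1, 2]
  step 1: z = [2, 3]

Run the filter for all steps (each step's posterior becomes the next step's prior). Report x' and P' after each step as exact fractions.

step 0: x̄ = F·x = [2, 2, -6]
step 0: P̄ = F·P·Fᵀ + Q = [35 -2 10; -2 8 -17; 10 -17 45]
step 0: y = z − H·x̄ = [-29, -18]
step 0: S = H·P̄·Hᵀ + R = [780 579; 579 442]
step 0: K = P̄·Hᵀ·S⁻¹ = [9817/9519 -4222/3173; -1042/9519 857/3173; 2477/9519 -2022/3173]
step 0: x' = x̄ + K·y = [-37667/9519, 2978/9519, -19759/9519]
step 0: P' = (I − K·H)·P̄ = [113381/9519 -6749/9519 65566/9519; -6749/9519 6158/9519 2006/9519; 65566/9519 2006/9519 44891/9519]
step 1: x̄ = F·x = [70505/9519, 16781/9519, -53321/9519]
step 1: P̄ = F·P·Fᵀ + Q = [380360/9519 90821/9519 -290564/9519; 90821/9519 64580/9519 -157019/9519; -290564/9519 -157019/9519 471761/9519]
step 1: y = z − H·x̄ = [-332278/9519, -66311/3173]
step 1: S = H·P̄·Hᵀ + R = [13760990/9519 3126376/3173; 3126376/3173 2156197/3173]
step 1: K = P̄·Hᵀ·S⁻¹ = [78629363/109903774 -46521645/54951887; -14609617/109903774 15676811/54951887; 1665782/54951887 -16900807/54951887]
step 1: x' = x̄ + K·y = [6898777/54951887, 24239913/54951887, -12760168/54951887]
step 1: P' = (I − K·H)·P̄ = [718011595/109903774 -92212247/109903774 180126181/54951887; -92212247/109903774 73063195/109903774 8229118/54951887; 180126181/54951887 8229118/54951887 127757978/54951887]

step 0: x' = [-37667/9519, 2978/9519, -19759/9519], P' = [113381/9519 -6749/9519 65566/9519; -6749/9519 6158/9519 2006/9519; 65566/9519 2006/9519 44891/9519]
step 1: x' = [6898777/54951887, 24239913/54951887, -12760168/54951887], P' = [718011595/109903774 -92212247/109903774 180126181/54951887; -92212247/109903774 73063195/109903774 8229118/54951887; 180126181/54951887 8229118/54951887 127757978/54951887]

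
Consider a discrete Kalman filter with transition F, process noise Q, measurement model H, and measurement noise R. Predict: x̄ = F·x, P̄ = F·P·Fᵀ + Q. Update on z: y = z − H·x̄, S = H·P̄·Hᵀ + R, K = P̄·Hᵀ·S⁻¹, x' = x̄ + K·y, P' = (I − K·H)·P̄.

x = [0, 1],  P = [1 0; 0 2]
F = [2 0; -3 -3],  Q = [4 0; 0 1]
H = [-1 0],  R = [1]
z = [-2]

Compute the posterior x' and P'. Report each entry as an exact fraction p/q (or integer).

x̄ = F·x = [0, -3]
P̄ = F·P·Fᵀ + Q = [8 -6; -6 28]
y = z − H·x̄ = [-2]
S = H·P̄·Hᵀ + R = [9]
K = P̄·Hᵀ·S⁻¹ = [-8/9; 2/3]
x' = x̄ + K·y = [16/9, -13/3]
P' = (I − K·H)·P̄ = [8/9 -2/3; -2/3 24]

x' = [16/9, -13/3]
P' = [8/9 -2/3; -2/3 24]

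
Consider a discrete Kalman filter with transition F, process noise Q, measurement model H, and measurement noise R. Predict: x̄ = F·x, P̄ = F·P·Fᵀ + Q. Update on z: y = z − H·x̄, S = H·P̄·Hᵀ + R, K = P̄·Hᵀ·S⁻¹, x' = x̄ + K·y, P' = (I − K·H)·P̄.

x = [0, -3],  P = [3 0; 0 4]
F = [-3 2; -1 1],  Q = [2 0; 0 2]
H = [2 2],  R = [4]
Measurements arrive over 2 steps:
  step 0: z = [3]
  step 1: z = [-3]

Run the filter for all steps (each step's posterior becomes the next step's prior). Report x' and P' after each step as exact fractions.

step 0: x̄ = F·x = [-6, -3]
step 0: P̄ = F·P·Fᵀ + Q = [45 17; 17 9]
step 0: y = z − H·x̄ = [21]
step 0: S = H·P̄·Hᵀ + R = [356]
step 0: K = P̄·Hᵀ·S⁻¹ = [31/89; 13/89]
step 0: x' = x̄ + K·y = [117/89, 6/89]
step 0: P' = (I − K·H)·P̄ = [161/89 -99/89; -99/89 125/89]
step 1: x̄ = F·x = [-339/89, -111/89]
step 1: P̄ = F·P·Fᵀ + Q = [3315/89 1228/89; 1228/89 662/89]
step 1: y = z − H·x̄ = [633/89]
step 1: S = H·P̄·Hᵀ + R = [26088/89]
step 1: K = P̄·Hᵀ·S⁻¹ = [4543/13044; 315/2174]
step 1: x' = x̄ + K·y = [-5791/4348, -471/2174]
step 1: P' = (I − K·H)·P̄ = [11029/6522 -1081/1087; -1081/1087 1396/1087]

step 0: x' = [117/89, 6/89], P' = [161/89 -99/89; -99/89 125/89]
step 1: x' = [-5791/4348, -471/2174], P' = [11029/6522 -1081/1087; -1081/1087 1396/1087]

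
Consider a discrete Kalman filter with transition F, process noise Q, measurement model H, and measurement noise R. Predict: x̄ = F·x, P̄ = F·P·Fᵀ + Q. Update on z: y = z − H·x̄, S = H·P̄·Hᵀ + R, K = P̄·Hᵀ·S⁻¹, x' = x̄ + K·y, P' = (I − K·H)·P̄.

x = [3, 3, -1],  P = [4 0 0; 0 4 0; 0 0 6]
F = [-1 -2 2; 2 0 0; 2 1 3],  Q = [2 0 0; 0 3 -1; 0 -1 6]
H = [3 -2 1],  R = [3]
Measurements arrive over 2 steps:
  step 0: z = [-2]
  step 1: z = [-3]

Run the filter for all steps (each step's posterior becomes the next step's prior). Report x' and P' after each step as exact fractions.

step 0: x̄ = F·x = [-11, 6, 6]
step 0: P̄ = F·P·Fᵀ + Q = [46 -8 20; -8 19 15; 20 15 80]
step 0: y = z − H·x̄ = [37]
step 0: S = H·P̄·Hᵀ + R = [729]
step 0: K = P̄·Hᵀ·S⁻¹ = [58/243; -47/729; 110/729]
step 0: x' = x̄ + K·y = [-527/243, 2635/729, 8444/729]
step 0: P' = (I − K·H)·P̄ = [362/81 782/243 -1520/243; 782/243 11642/729 16105/729; -1520/243 16105/729 46220/729]
step 1: x̄ = F·x = [13199/729, -1054/243, 24805/729]
step 1: P̄ = F·P·Fᵀ + Q = [134948/729 -11380/243 166810/729; -11380/243 1691/81 -3455/243; 166810/729 -3455/243 496322/729]
step 1: y = z − H·x̄ = [-72913/729]
step 1: S = H·P̄·Hᵀ + R = [3225917/729]
step 1: K = P̄·Hᵀ·S⁻¹ = [639934/3225917; -143223/3225917; 1017482/3225917]
step 1: x' = x̄ + K·y = [-5597571/3225917, 332605/3225917, 7998911/3225917]
step 1: P' = (I − K·H)·P̄ = [35412240/3225917 -25349162/3225917 -155015242/3225917; -25349162/3225917 39207686/3225917 154033189/3225917; -155015242/3225917 154033189/3225917 776164550/3225917]

step 0: x' = [-527/243, 2635/729, 8444/729], P' = [362/81 782/243 -1520/243; 782/243 11642/729 16105/729; -1520/243 16105/729 46220/729]
step 1: x' = [-5597571/3225917, 332605/3225917, 7998911/3225917], P' = [35412240/3225917 -25349162/3225917 -155015242/3225917; -25349162/3225917 39207686/3225917 154033189/3225917; -155015242/3225917 154033189/3225917 776164550/3225917]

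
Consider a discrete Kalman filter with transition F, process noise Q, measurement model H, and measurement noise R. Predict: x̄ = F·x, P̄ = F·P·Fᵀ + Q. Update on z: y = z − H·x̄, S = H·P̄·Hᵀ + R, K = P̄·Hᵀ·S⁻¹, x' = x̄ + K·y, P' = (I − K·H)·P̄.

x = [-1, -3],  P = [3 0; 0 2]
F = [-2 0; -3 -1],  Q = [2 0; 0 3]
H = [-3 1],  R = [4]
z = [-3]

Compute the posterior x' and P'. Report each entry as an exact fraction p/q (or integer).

x̄ = F·x = [2, 6]
P̄ = F·P·Fᵀ + Q = [14 18; 18 32]
y = z − H·x̄ = [-3]
S = H·P̄·Hᵀ + R = [54]
K = P̄·Hᵀ·S⁻¹ = [-4/9; -11/27]
x' = x̄ + K·y = [10/3, 65/9]
P' = (I − K·H)·P̄ = [10/3 74/9; 74/9 622/27]

x' = [10/3, 65/9]
P' = [10/3 74/9; 74/9 622/27]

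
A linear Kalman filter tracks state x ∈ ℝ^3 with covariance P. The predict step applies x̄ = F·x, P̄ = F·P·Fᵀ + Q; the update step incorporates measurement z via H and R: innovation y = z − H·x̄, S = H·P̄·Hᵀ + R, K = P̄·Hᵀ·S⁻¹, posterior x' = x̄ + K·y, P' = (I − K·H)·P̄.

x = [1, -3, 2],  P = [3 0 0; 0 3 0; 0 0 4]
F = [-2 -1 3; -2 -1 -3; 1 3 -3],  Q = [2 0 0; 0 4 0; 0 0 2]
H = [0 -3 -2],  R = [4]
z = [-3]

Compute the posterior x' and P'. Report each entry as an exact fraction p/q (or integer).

x' = [-13/31, 1469/341, -5168/1023]
P' = [818/31 384/31 -586/31; 384/31 4472/341 -6570/341; -586/31 -6570/341 29963/1023]

x̄ = F·x = [7, -5, -14]
P̄ = F·P·Fᵀ + Q = [53 -21 -51; -21 55 21; -51 21 68]
y = z − H·x̄ = [-46]
S = H·P̄·Hᵀ + R = [1023]
K = P̄·Hᵀ·S⁻¹ = [5/31; -69/341; -199/1023]
x' = x̄ + K·y = [-13/31, 1469/341, -5168/1023]
P' = (I − K·H)·P̄ = [818/31 384/31 -586/31; 384/31 4472/341 -6570/341; -586/31 -6570/341 29963/1023]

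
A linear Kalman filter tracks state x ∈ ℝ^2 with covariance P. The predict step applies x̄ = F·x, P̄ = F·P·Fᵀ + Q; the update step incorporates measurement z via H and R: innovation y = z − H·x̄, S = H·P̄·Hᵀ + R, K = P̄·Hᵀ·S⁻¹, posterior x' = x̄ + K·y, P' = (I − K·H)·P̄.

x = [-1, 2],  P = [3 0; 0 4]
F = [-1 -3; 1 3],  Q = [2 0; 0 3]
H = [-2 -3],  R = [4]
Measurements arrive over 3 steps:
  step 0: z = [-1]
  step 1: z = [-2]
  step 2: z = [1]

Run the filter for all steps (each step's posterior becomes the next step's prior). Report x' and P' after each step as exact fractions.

step 0: x̄ = F·x = [-5, 5]
step 0: P̄ = F·P·Fᵀ + Q = [41 -39; -39 42]
step 0: y = z − H·x̄ = [4]
step 0: S = H·P̄·Hᵀ + R = [78]
step 0: K = P̄·Hᵀ·S⁻¹ = [35/78; -8/13]
step 0: x' = x̄ + K·y = [-125/39, 33/13]
step 0: P' = (I − K·H)·P̄ = [1973/78 -227/13; -227/13 162/13]
step 1: x̄ = F·x = [-172/39, 172/39]
step 1: P̄ = F·P·Fᵀ + Q = [2705/78 -2549/78; -2549/78 2783/78]
step 1: y = z − H·x̄ = [94/39]
step 1: S = H·P̄·Hᵀ + R = [5591/78]
step 1: K = P̄·Hᵀ·S⁻¹ = [2237/5591; -3251/5591]
step 1: x' = x̄ + K·y = [-19266/5591, 16822/5591]
step 1: P' = (I − K·H)·P̄ = [129737/5591 -89474/5591; -89474/5591 63984/5591]
step 2: x̄ = F·x = [-31200/5591, 31200/5591]
step 2: P̄ = F·P·Fᵀ + Q = [179931/5591 -168749/5591; -168749/5591 185522/5591]
step 2: y = z − H·x̄ = [36791/5591]
step 2: S = H·P̄·Hᵀ + R = [386798/5591]
step 2: K = P̄·Hᵀ·S⁻¹ = [146385/386798; -109534/193399]
step 2: x' = x̄ + K·y = [-1195215/386798, 358466/193399]
step 2: P' = (I − K·H)·P̄ = [8615343/386798 -2969371/193399; -2969371/193399 2125626/193399]

step 0: x' = [-125/39, 33/13], P' = [1973/78 -227/13; -227/13 162/13]
step 1: x' = [-19266/5591, 16822/5591], P' = [129737/5591 -89474/5591; -89474/5591 63984/5591]
step 2: x' = [-1195215/386798, 358466/193399], P' = [8615343/386798 -2969371/193399; -2969371/193399 2125626/193399]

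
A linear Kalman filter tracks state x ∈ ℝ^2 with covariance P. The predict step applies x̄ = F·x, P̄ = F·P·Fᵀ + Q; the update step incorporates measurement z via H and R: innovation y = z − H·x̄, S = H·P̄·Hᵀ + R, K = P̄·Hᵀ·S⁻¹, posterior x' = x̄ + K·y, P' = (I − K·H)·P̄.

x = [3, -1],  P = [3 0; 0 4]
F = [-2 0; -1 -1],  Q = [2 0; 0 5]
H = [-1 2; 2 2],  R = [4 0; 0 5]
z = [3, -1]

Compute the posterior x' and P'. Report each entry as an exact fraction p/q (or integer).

x' = [-4427/2785, 2287/2785]
P' = [2516/2785 -336/2785; -336/2785 1506/2785]

x̄ = F·x = [-6, -2]
P̄ = F·P·Fᵀ + Q = [14 6; 6 12]
y = z − H·x̄ = [1, 15]
S = H·P̄·Hᵀ + R = [42 32; 32 157]
K = P̄·Hᵀ·S⁻¹ = [-797/2785 872/2785; 837/2785 468/2785]
x' = x̄ + K·y = [-4427/2785, 2287/2785]
P' = (I − K·H)·P̄ = [2516/2785 -336/2785; -336/2785 1506/2785]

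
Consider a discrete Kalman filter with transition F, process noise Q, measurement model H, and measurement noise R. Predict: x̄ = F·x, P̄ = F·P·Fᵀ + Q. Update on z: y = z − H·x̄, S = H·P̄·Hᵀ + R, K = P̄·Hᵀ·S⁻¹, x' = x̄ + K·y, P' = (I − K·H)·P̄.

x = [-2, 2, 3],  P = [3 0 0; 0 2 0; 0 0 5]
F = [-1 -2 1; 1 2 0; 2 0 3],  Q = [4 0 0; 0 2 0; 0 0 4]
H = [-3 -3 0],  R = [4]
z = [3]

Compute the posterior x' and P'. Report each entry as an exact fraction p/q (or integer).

x̄ = F·x = [1, 2, 5]
P̄ = F·P·Fᵀ + Q = [20 -11 9; -11 13 6; 9 6 61]
y = z − H·x̄ = [12]
S = H·P̄·Hᵀ + R = [103]
K = P̄·Hᵀ·S⁻¹ = [-27/103; -6/103; -45/103]
x' = x̄ + K·y = [-221/103, 134/103, -25/103]
P' = (I − K·H)·P̄ = [1331/103 -1295/103 -288/103; -1295/103 1303/103 348/103; -288/103 348/103 4258/103]

x' = [-221/103, 134/103, -25/103]
P' = [1331/103 -1295/103 -288/103; -1295/103 1303/103 348/103; -288/103 348/103 4258/103]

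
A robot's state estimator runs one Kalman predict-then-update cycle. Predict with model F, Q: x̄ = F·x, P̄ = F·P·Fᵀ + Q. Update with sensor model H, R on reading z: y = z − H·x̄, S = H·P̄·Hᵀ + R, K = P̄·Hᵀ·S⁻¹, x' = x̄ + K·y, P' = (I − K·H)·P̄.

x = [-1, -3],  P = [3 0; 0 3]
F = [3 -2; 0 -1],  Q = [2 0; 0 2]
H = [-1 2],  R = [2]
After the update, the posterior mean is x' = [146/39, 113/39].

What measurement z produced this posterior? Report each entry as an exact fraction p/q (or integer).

x̄ = F·x = [3, 3]
P̄ = F·P·Fᵀ + Q = [41 6; 6 5]
S = H·P̄·Hᵀ + R = [39]
K = P̄·Hᵀ·S⁻¹ = [-29/39; 4/39]
x' − x̄ = [29/39, -4/39] = K·y
y = (KᵀK)⁻¹·Kᵀ·(x' − x̄) = [-1]
z = y + H·x̄ = [-1] + [3] = [2]

z = [2]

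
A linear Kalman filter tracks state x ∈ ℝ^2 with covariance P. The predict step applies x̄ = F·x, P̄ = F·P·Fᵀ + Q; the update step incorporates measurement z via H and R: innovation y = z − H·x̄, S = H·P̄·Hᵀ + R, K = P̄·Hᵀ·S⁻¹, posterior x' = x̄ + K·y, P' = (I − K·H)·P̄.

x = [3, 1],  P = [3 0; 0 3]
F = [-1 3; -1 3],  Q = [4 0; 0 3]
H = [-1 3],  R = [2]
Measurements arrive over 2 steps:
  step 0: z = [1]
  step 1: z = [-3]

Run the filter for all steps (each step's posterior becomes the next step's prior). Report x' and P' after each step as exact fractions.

step 0: x' = [56/153, 23/51], P' = [2066/153 242/51; 242/51 32/17]
step 1: x' = [6215/6257, -3678/6257], P' = [37378/6257 12454/6257; 12454/6257 5472/6257]

step 0: x̄ = F·x = [0, 0]
step 0: P̄ = F·P·Fᵀ + Q = [34 30; 30 33]
step 0: y = z − H·x̄ = [1]
step 0: S = H·P̄·Hᵀ + R = [153]
step 0: K = P̄·Hᵀ·S⁻¹ = [56/153; 23/51]
step 0: x' = x̄ + K·y = [56/153, 23/51]
step 0: P' = (I − K·H)·P̄ = [2066/153 242/51; 242/51 32/17]
step 1: x̄ = F·x = [151/153, 151/153]
step 1: P̄ = F·P·Fᵀ + Q = [914/153 302/153; 302/153 761/153]
step 1: y = z − H·x̄ = [-761/153]
step 1: S = H·P̄·Hᵀ + R = [6257/153]
step 1: K = P̄·Hᵀ·S⁻¹ = [-8/6257; 1981/6257]
step 1: x' = x̄ + K·y = [6215/6257, -3678/6257]
step 1: P' = (I − K·H)·P̄ = [37378/6257 12454/6257; 12454/6257 5472/6257]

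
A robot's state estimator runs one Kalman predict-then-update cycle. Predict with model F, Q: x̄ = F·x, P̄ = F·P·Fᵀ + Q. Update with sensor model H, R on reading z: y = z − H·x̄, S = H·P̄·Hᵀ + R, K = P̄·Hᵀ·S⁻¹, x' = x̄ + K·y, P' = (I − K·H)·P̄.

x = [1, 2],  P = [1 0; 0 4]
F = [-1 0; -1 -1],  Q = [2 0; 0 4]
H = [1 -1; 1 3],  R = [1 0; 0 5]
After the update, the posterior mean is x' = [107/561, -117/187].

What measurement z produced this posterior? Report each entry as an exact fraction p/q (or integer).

x̄ = F·x = [-1, -3]
P̄ = F·P·Fᵀ + Q = [3 1; 1 9]
S = H·P̄·Hᵀ + R = [11 -22; -22 95]
K = P̄·Hᵀ·S⁻¹ = [322/561 10/51; -48/187 4/17]
x' − x̄ = [668/561, 444/187] = K·y
y = (KᵀK)⁻¹·Kᵀ·(x' − x̄) = [-1, 9]
z = y + H·x̄ = [-1, 9] + [2, -10] = [1, -1]

z = [1, -1]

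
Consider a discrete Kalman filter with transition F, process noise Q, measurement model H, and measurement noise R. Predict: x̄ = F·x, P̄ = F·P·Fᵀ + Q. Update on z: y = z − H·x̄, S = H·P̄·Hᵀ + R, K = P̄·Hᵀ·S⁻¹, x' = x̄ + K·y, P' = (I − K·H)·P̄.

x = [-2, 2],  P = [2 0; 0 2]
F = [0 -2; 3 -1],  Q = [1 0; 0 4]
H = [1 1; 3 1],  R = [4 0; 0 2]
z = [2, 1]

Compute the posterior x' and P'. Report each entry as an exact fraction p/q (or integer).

x' = [72/703, 480/703]
P' = [636/703 -1384/703; -1384/703 3896/703]

x̄ = F·x = [-4, -8]
P̄ = F·P·Fᵀ + Q = [9 4; 4 24]
y = z − H·x̄ = [14, 21]
S = H·P̄·Hᵀ + R = [45 67; 67 131]
K = P̄·Hᵀ·S⁻¹ = [-187/703 262/703; 628/703 -128/703]
x' = x̄ + K·y = [72/703, 480/703]
P' = (I − K·H)·P̄ = [636/703 -1384/703; -1384/703 3896/703]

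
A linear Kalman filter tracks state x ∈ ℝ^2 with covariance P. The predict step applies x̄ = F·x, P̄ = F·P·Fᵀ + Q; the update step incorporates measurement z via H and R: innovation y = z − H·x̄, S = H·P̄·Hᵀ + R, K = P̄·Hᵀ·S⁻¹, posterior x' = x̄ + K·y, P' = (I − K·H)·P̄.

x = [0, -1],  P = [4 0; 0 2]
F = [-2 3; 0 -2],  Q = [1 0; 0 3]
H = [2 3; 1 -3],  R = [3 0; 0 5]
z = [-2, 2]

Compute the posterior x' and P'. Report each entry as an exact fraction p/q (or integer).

x' = [-1321/20629, -12373/20629]
P' = [17877/20629 -5241/20629; -5241/20629 5708/20629]

x̄ = F·x = [-3, 2]
P̄ = F·P·Fᵀ + Q = [35 -12; -12 11]
y = z − H·x̄ = [-2, 11]
S = H·P̄·Hᵀ + R = [98 7; 7 211]
K = P̄·Hᵀ·S⁻¹ = [6677/20629 960/2947; 2214/20629 -639/2947]
x' = x̄ + K·y = [-1321/20629, -12373/20629]
P' = (I − K·H)·P̄ = [17877/20629 -5241/20629; -5241/20629 5708/20629]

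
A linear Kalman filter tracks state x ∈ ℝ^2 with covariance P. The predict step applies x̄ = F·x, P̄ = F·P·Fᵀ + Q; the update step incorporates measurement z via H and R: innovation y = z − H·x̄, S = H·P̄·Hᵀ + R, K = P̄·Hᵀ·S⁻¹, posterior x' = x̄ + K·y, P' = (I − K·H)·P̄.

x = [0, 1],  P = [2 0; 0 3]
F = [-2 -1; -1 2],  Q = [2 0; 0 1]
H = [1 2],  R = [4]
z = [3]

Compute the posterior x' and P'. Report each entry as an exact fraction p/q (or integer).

x' = [-1, 2]
P' = [272/23 -130/23; -130/23 251/69]

x̄ = F·x = [-1, 2]
P̄ = F·P·Fᵀ + Q = [13 -2; -2 15]
y = z − H·x̄ = [0]
S = H·P̄·Hᵀ + R = [69]
K = P̄·Hᵀ·S⁻¹ = [3/23; 28/69]
x' = x̄ + K·y = [-1, 2]
P' = (I − K·H)·P̄ = [272/23 -130/23; -130/23 251/69]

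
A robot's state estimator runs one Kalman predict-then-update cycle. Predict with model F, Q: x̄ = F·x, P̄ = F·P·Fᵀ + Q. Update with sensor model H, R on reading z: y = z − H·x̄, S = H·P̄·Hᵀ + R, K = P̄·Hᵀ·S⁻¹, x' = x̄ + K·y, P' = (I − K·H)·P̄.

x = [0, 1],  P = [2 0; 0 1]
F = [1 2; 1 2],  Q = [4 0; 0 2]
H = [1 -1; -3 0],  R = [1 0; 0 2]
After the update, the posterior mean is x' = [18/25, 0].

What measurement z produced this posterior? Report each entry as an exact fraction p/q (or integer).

x̄ = F·x = [2, 2]
P̄ = F·P·Fᵀ + Q = [10 6; 6 8]
S = H·P̄·Hᵀ + R = [7 -12; -12 92]
K = P̄·Hᵀ·S⁻¹ = [2/125 -81/250; -4/5 -3/10]
x' − x̄ = [-32/25, -2] = K·y
y = (KᵀK)⁻¹·Kᵀ·(x' − x̄) = [1, 4]
z = y + H·x̄ = [1, 4] + [0, -6] = [1, -2]

z = [1, -2]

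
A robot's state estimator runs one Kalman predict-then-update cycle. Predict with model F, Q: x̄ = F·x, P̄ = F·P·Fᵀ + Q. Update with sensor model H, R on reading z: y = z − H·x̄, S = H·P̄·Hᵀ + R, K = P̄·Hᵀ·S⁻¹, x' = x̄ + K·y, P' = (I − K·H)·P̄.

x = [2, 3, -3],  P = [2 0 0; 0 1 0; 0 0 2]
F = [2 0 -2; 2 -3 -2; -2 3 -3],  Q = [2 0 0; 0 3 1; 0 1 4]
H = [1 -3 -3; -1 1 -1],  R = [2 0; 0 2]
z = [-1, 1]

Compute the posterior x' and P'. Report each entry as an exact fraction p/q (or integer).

x' = [21539/2879, 15369/2879, -14405/5758]
P' = [39708/2879 26708/2879 -13267/2879; 26708/2879 19500/2879 -10150/2879; -13267/2879 -10150/2879 11969/5758]

x̄ = F·x = [10, 1, 14]
P̄ = F·P·Fᵀ + Q = [18 16 4; 16 28 -4; 4 -4 39]
y = z − H·x̄ = [34, 24]
S = H·P̄·Hᵀ + R = [431 87; 87 71]
K = P̄·Hᵀ·S⁻¹ = [-615/5758 267/5758; -671/2879 1471/2879; -1541/11516 -5735/11516]
x' = x̄ + K·y = [21539/2879, 15369/2879, -14405/5758]
P' = (I − K·H)·P̄ = [39708/2879 26708/2879 -13267/2879; 26708/2879 19500/2879 -10150/2879; -13267/2879 -10150/2879 11969/5758]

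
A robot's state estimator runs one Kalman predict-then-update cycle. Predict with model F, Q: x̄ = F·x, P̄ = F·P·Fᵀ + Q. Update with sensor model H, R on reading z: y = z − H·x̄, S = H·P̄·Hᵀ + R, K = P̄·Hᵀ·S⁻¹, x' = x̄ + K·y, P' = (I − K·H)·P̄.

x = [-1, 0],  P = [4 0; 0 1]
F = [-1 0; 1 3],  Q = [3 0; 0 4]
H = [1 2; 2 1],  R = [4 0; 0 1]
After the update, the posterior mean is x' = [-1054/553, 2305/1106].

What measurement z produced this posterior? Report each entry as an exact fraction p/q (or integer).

z = [3, -2]

x̄ = F·x = [1, -1]
P̄ = F·P·Fᵀ + Q = [7 -4; -4 17]
S = H·P̄·Hᵀ + R = [63 28; 28 30]
K = P̄·Hᵀ·S⁻¹ = [-155/553 47/79; 324/553 -39/158]
x' − x̄ = [-1607/553, 3411/1106] = K·y
y = (KᵀK)⁻¹·Kᵀ·(x' − x̄) = [4, -3]
z = y + H·x̄ = [4, -3] + [-1, 1] = [3, -2]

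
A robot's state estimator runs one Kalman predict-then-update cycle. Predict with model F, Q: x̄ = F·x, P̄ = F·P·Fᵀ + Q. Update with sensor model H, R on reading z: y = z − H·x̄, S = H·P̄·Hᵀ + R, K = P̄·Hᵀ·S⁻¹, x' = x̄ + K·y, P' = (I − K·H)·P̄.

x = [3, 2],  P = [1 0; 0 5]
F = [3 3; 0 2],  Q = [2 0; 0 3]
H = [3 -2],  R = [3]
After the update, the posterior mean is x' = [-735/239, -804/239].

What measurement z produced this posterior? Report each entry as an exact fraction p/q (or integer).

x̄ = F·x = [15, 4]
P̄ = F·P·Fᵀ + Q = [56 30; 30 23]
S = H·P̄·Hᵀ + R = [239]
K = P̄·Hᵀ·S⁻¹ = [108/239; 44/239]
x' − x̄ = [-4320/239, -1760/239] = K·y
y = (KᵀK)⁻¹·Kᵀ·(x' − x̄) = [-40]
z = y + H·x̄ = [-40] + [37] = [-3]

z = [-3]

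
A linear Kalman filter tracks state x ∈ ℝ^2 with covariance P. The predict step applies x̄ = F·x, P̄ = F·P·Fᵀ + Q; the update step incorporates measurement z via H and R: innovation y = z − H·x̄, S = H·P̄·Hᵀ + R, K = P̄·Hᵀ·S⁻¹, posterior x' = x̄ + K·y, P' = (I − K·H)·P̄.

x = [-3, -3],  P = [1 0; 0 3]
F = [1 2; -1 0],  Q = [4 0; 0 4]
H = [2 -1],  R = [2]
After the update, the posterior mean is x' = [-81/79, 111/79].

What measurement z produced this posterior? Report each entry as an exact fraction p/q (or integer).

x̄ = F·x = [-9, 3]
P̄ = F·P·Fᵀ + Q = [17 -1; -1 5]
S = H·P̄·Hᵀ + R = [79]
K = P̄·Hᵀ·S⁻¹ = [35/79; -7/79]
x' − x̄ = [630/79, -126/79] = K·y
y = (KᵀK)⁻¹·Kᵀ·(x' − x̄) = [18]
z = y + H·x̄ = [18] + [-21] = [-3]

z = [-3]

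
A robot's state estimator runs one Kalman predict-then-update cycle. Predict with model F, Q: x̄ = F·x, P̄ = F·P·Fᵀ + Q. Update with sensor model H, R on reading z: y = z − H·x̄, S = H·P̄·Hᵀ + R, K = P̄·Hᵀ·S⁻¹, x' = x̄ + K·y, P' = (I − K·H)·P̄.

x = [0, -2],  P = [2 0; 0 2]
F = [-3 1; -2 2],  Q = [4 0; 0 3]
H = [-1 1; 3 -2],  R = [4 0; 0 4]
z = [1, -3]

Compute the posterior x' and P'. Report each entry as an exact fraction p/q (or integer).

x̄ = F·x = [-2, -4]
P̄ = F·P·Fᵀ + Q = [24 16; 16 19]
y = z − H·x̄ = [3, -5]
S = H·P̄·Hᵀ + R = [15 -30; -30 104]
K = P̄·Hᵀ·S⁻¹ = [92/165 6/11; 51/55 4/11]
x' = x̄ + K·y = [-168/55, -167/55]
P' = (I − K·H)·P̄ = [1096/165 488/55; 488/55 692/55]

x' = [-168/55, -167/55]
P' = [1096/165 488/55; 488/55 692/55]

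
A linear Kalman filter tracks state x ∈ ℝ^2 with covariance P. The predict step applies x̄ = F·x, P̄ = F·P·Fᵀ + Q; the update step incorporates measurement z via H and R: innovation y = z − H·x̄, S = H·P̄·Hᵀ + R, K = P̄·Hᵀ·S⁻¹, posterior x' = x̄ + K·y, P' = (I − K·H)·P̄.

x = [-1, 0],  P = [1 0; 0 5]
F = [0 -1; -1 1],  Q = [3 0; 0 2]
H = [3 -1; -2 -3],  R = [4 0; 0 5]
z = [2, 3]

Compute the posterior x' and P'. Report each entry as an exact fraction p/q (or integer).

x̄ = F·x = [0, 1]
P̄ = F·P·Fᵀ + Q = [8 -5; -5 8]
y = z − H·x̄ = [3, 6]
S = H·P̄·Hᵀ + R = [114 11; 11 49]
K = P̄·Hᵀ·S⁻¹ = [1432/5465 -433/5465; -973/5465 -1343/5465]
x' = x̄ + K·y = [1698/5465, -5512/5465]
P' = (I − K·H)·P̄ = [1759/5465 -451/5465; -451/5465 2539/5465]

x' = [1698/5465, -5512/5465]
P' = [1759/5465 -451/5465; -451/5465 2539/5465]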